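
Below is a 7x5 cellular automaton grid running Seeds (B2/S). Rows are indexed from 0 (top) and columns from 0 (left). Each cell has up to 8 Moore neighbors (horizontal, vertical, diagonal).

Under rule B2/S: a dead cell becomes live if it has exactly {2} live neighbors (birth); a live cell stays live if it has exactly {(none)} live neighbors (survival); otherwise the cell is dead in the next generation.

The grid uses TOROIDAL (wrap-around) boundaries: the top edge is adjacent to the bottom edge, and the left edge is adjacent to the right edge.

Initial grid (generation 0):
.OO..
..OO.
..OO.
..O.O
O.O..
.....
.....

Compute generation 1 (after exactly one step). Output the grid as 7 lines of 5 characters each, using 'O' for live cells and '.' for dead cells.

Answer: .....
....O
.....
O....
....O
.O...
.OO..

Derivation:
Simulating step by step:
Generation 0 (given above): 10 live cells
Generation 1: 6 live cells
(generation 1 grid is the final answer)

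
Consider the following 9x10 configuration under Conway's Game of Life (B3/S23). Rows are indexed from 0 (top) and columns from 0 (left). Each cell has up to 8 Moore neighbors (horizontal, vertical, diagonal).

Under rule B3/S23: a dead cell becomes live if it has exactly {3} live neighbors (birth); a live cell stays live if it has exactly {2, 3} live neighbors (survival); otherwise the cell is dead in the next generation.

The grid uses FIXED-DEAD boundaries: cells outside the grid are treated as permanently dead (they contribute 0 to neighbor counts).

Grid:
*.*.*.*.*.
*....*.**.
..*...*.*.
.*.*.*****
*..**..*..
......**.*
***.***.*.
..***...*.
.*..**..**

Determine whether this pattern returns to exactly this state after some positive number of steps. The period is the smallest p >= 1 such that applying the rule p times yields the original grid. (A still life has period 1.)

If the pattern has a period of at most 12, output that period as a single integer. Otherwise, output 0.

Answer: 0

Derivation:
Simulating and comparing each generation to the original:
Gen 0 (original, given above): 42 live cells
Gen 1: 35 live cells, differs from original
Gen 2: 37 live cells, differs from original
Gen 3: 27 live cells, differs from original
Gen 4: 22 live cells, differs from original
Gen 5: 25 live cells, differs from original
Gen 6: 17 live cells, differs from original
Gen 7: 22 live cells, differs from original
Gen 8: 14 live cells, differs from original
Gen 9: 10 live cells, differs from original
Gen 10: 10 live cells, differs from original
Gen 11: 10 live cells, differs from original
Gen 12: 8 live cells, differs from original
No period found within 12 steps.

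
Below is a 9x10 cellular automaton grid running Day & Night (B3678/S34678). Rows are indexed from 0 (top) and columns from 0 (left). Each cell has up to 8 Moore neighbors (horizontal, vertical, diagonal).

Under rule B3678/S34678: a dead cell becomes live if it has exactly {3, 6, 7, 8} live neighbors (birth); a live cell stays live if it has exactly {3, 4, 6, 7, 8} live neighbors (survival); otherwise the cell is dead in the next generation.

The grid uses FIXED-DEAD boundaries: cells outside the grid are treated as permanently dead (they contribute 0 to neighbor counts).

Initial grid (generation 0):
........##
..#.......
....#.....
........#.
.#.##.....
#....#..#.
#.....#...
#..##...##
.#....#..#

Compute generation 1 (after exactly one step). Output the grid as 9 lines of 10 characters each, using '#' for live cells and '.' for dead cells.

Simulating step by step:
Generation 0 (given above): 21 live cells
Generation 1: 14 live cells
(generation 1 grid is the final answer)

Answer: ..........
..........
..........
...##.....
..........
.#..#.....
.#..##.###
.#...#.#..
........#.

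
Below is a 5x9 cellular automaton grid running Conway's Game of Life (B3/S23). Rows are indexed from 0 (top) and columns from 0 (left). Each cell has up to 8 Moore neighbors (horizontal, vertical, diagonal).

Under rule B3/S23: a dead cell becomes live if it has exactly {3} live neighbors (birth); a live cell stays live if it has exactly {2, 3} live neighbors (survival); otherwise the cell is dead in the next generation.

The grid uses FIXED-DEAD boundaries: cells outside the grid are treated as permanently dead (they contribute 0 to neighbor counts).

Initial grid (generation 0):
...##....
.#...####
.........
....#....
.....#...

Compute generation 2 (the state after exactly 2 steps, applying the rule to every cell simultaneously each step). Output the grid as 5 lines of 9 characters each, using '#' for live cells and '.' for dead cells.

Simulating step by step:
Generation 0 (given above): 9 live cells
Generation 1: 11 live cells
....####.
....####.
.....###.
.........
.........
Generation 2: 6 live cells
(generation 2 grid is the final answer)

Answer: ....#..#.
........#
....#..#.
......#..
.........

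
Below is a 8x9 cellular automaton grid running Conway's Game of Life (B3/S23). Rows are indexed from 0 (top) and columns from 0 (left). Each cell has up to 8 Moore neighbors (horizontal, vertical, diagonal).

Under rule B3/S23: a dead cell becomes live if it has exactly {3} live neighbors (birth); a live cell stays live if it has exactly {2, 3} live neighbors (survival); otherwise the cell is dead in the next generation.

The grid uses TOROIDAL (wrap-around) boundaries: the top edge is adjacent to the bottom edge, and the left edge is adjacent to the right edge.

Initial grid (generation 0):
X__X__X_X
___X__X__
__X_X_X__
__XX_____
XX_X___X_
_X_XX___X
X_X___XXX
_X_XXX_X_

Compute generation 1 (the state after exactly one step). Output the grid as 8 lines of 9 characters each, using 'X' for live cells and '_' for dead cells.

Simulating step by step:
Generation 0 (given above): 29 live cells
Generation 1: 23 live cells
(generation 1 grid is the final answer)

Answer: X__X__X_X
__XXX_X__
__X_XX___
____X____
XX______X
___XX_X__
______X__
_X_XXX___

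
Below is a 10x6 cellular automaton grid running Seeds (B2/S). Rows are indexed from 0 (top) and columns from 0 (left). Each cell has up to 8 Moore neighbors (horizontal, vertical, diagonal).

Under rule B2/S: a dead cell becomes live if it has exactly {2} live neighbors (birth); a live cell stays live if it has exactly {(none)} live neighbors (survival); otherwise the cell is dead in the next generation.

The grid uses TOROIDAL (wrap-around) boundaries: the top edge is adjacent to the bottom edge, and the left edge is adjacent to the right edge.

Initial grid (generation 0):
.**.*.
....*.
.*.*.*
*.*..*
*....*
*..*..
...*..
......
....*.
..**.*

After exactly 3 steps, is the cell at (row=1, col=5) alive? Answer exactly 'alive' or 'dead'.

Answer: dead

Derivation:
Simulating step by step:
Generation 0 (given above): 19 live cells
Generation 1: 13 live cells
*.....
......
......
...*..
..**..
.**...
..*.*.
...**.
..*..*
*.....
Generation 2: 9 live cells
.*...*
......
......
....*.
....*.
....*.
.....*
.*....
**....
......
Generation 3: 12 live cells
*.....
*.....
......
...*.*
......
...*..
*...*.
..*..*
..*...
..*..*

Cell (1,5) at generation 3: 0 -> dead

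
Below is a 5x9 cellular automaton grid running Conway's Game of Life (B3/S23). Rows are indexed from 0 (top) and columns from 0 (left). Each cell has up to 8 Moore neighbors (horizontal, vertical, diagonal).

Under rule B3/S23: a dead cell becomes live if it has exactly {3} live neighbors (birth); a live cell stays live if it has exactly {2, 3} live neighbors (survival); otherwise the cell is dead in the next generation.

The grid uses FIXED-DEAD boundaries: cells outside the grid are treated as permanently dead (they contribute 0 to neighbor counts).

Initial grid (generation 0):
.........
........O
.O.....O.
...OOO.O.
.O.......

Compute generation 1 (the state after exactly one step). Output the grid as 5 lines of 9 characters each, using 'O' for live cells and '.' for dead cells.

Simulating step by step:
Generation 0 (given above): 8 live cells
Generation 1: 8 live cells
(generation 1 grid is the final answer)

Answer: .........
.........
....O.OOO
..O.O.O..
....O....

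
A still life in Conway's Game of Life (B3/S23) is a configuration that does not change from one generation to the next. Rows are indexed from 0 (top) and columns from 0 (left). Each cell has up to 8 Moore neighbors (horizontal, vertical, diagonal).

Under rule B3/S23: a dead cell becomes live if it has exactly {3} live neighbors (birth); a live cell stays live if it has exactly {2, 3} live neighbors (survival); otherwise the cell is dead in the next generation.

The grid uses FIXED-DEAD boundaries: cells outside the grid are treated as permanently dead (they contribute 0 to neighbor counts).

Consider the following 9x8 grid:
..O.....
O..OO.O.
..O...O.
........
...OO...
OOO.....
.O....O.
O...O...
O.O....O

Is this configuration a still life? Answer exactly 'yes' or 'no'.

Answer: no

Derivation:
Compute generation 1 and compare to generation 0 (given above):
Generation 1:
...O....
.OOO.O..
...O.O..
...O....
.OOO....
OOOO....
..O.....
O.......
.O......
Cell (0,2) differs: gen0=1 vs gen1=0 -> NOT a still life.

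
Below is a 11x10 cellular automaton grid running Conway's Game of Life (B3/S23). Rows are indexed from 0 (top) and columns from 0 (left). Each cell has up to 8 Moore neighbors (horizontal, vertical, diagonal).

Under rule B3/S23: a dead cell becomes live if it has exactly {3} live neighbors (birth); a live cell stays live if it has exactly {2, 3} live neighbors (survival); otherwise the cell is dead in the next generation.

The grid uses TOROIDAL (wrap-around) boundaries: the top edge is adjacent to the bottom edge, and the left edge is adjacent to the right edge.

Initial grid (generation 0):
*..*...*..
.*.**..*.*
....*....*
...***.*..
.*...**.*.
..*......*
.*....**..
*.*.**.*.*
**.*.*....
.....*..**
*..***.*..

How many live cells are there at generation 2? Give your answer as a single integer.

Simulating step by step:
Generation 0 (given above): 41 live cells
Generation 1: 54 live cells
**...*.*.*
..***....*
*.*...*...
...*...**.
..**.****.
***..*..*.
.***.***.*
..****.***
.***.*....
.***.*..**
*..*.*.*..
Generation 2: 35 live cells
.*...*...*
..*****.**
.**.*..***
.*.***..**
...*.*....
*.........
..........
.......*.*
.....*.*..
.....*..**
...*.*.*..
Population at generation 2: 35

Answer: 35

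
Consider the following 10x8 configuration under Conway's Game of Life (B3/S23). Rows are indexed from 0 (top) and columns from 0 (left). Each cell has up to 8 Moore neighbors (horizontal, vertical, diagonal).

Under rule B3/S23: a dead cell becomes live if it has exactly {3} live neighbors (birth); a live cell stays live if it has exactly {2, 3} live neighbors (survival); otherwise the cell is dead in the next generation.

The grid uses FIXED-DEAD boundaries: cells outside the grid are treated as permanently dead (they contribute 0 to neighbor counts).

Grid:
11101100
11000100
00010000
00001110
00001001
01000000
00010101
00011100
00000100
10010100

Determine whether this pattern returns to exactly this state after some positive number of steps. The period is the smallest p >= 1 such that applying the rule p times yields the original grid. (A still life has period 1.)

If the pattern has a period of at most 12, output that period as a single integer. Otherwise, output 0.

Simulating and comparing each generation to the original:
Gen 0 (original, given above): 25 live cells
Gen 1: 26 live cells, differs from original
Gen 2: 28 live cells, differs from original
Gen 3: 26 live cells, differs from original
Gen 4: 18 live cells, differs from original
Gen 5: 9 live cells, differs from original
Gen 6: 8 live cells, differs from original
Gen 7: 8 live cells, differs from original
Gen 8: 8 live cells, differs from original
Gen 9: 8 live cells, differs from original
Gen 10: 8 live cells, differs from original
Gen 11: 8 live cells, differs from original
Gen 12: 8 live cells, differs from original
No period found within 12 steps.

Answer: 0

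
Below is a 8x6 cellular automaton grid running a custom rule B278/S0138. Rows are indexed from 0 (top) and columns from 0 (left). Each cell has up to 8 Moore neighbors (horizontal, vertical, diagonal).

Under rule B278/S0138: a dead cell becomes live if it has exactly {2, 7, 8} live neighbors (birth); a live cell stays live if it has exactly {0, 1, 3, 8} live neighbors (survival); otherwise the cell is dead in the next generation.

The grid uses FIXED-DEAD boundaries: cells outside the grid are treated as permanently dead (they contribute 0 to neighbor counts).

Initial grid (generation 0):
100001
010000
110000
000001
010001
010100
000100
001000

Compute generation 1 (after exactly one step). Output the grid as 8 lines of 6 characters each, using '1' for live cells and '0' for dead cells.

Simulating step by step:
Generation 0 (given above): 12 live cells
Generation 1: 19 live cells
(generation 1 grid is the final answer)

Answer: 110001
011000
001000
001011
110001
110100
010010
001100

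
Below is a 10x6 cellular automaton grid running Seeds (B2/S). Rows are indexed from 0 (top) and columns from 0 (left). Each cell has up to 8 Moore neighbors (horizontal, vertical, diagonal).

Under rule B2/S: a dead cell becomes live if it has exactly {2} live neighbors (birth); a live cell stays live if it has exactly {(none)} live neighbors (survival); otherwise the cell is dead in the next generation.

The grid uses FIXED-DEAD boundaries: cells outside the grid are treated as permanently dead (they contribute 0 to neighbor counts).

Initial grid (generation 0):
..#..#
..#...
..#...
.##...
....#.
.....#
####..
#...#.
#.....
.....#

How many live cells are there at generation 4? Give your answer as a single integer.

Simulating step by step:
Generation 0 (given above): 16 live cells
Generation 1: 11 live cells
.#.#..
......
......
......
.###.#
#.....
.....#
......
.#..##
......
Generation 2: 11 live cells
..#...
..#...
......
.#.##.
#...#.
...#.#
......
......
......
....##
Generation 3: 13 live cells
.#.#..
.#.#..
.#..#.
#.#..#
.#....
......
....#.
......
....##
......
Generation 4: 10 live cells
#...#.
......
.....#
...##.
#.#...
......
......
...#..
......
....##
Population at generation 4: 10

Answer: 10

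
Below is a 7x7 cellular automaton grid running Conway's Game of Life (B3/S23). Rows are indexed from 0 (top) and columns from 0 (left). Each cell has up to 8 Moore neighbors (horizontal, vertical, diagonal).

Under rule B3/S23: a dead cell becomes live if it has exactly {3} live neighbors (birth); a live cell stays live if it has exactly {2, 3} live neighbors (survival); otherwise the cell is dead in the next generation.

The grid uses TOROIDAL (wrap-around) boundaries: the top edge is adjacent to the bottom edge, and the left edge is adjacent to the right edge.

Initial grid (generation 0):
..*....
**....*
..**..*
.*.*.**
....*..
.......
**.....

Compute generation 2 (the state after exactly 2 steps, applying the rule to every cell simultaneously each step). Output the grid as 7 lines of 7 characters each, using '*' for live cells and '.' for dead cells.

Answer: ..*...*
**.****
.*.*...
...*..*
....**.
.......
.......

Derivation:
Simulating step by step:
Generation 0 (given above): 14 live cells
Generation 1: 15 live cells
..*...*
**.*..*
...**..
*..*.**
....**.
.......
.*.....
Generation 2: 14 live cells
(generation 2 grid is the final answer)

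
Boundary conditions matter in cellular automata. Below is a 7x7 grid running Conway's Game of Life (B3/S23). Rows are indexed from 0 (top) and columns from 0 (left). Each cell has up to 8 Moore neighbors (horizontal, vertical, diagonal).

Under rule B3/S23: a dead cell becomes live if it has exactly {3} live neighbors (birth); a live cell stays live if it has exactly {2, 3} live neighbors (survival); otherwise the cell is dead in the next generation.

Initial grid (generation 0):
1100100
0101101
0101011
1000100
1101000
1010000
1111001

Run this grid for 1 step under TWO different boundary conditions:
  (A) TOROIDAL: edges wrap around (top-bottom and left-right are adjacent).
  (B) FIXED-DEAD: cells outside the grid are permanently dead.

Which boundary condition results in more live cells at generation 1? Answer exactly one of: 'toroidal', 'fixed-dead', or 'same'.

Answer: fixed-dead

Derivation:
Under TOROIDAL boundary, generation 1:
0000100
0101001
0101001
0001110
1011001
0000000
0001001
Population = 16

Under FIXED-DEAD boundary, generation 1:
1111110
0101001
1101001
1001110
1011000
0000000
1011000
Population = 23

Comparison: toroidal=16, fixed-dead=23 -> fixed-dead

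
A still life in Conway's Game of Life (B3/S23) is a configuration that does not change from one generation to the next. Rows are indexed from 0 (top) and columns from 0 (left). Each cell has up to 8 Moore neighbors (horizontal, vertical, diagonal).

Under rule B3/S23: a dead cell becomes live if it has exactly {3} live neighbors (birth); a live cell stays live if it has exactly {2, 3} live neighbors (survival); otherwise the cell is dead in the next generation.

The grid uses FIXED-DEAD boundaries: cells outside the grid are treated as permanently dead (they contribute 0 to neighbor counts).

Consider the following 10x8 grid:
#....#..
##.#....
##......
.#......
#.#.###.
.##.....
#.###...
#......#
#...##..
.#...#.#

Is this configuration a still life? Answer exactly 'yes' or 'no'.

Answer: no

Derivation:
Compute generation 1 and compare to generation 0 (given above):
Generation 1:
##......
..#.....
........
..#..#..
#.##.#..
#.......
#.##....
#....#..
##..##..
....###.
Cell (0,1) differs: gen0=0 vs gen1=1 -> NOT a still life.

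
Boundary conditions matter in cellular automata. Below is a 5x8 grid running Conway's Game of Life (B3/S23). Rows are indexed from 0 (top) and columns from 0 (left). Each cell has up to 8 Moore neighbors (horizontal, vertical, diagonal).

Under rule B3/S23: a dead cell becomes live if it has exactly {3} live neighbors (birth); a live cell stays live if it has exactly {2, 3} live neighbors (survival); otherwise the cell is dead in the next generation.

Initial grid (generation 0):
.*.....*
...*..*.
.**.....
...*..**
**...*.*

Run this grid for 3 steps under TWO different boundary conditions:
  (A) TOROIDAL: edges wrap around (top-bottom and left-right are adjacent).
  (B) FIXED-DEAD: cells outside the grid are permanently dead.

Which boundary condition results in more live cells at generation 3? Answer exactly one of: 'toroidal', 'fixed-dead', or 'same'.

Answer: toroidal

Derivation:
Under TOROIDAL boundary, generation 3:
..*...**
..*.....
.*.*.**.
...*.*..
.**...*.
Population = 13

Under FIXED-DEAD boundary, generation 3:
........
.**.....
.**.....
........
........
Population = 4

Comparison: toroidal=13, fixed-dead=4 -> toroidal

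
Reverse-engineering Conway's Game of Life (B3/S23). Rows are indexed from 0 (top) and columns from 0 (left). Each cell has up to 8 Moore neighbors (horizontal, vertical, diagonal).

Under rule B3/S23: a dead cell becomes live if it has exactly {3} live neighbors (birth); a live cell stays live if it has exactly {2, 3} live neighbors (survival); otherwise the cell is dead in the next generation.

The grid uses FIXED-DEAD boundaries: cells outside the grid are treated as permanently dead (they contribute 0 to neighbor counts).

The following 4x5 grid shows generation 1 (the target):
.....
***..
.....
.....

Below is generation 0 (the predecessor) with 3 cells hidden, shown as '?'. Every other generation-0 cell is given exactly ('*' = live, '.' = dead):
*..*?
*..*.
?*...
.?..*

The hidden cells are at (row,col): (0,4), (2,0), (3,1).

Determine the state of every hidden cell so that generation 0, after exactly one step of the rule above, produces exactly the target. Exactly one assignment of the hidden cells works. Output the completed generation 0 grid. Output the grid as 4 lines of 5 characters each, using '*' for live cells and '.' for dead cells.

Answer: *..*.
*..*.
.*...
....*

Derivation:
Hidden generation-0 cells (in order): (0,4), (2,0), (3,1).
A hidden cell only influences target cells in its own 3x3 neighborhood. Try each of the 2^3 = 8 assignments, step the completed generation 0 forward once under B3/S23, and compare with the target:
  (0,4)=. (2,0)=. (3,1)=. -> step reproduces the target at every cell -> ACCEPT
  (0,4)=. (2,0)=. (3,1)=* -> step gives (2,0)='*' but target has '.' -> reject
  (0,4)=. (2,0)=* (3,1)=. -> step gives (1,1)='.' but target has '*' -> reject
  (0,4)=. (2,0)=* (3,1)=* -> step gives (1,1)='.' but target has '*' -> reject
  (0,4)=* (2,0)=. (3,1)=. -> step gives (0,3)='*' but target has '.' -> reject
  (0,4)=* (2,0)=. (3,1)=* -> step gives (0,3)='*' but target has '.' -> reject
  (0,4)=* (2,0)=* (3,1)=. -> step gives (0,3)='*' but target has '.' -> reject
  (0,4)=* (2,0)=* (3,1)=* -> step gives (0,3)='*' but target has '.' -> reject
Unique solution: (0,4)=dead, (2,0)=dead, (3,1)=dead.
Check: live-neighbor counts of every cell in the completed generation 0:
12212
23312
21222
11110
Applying B3/S23 to generation 0 with these counts gives:
.....
***..
.....
.....
which matches the target exactly.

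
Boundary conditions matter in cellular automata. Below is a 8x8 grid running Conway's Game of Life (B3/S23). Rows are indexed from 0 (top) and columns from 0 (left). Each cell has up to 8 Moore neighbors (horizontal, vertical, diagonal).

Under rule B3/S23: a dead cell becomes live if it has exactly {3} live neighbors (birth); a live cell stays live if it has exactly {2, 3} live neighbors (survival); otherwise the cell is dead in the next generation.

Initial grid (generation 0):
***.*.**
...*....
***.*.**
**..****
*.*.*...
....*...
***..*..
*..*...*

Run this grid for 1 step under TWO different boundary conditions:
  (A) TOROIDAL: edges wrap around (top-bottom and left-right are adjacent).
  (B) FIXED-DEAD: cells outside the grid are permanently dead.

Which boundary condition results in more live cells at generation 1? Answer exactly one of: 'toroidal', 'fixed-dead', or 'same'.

Under TOROIDAL boundary, generation 1:
.**.*.*.
....*...
..*.*...
....*...
*...*.*.
*.*.**..
*****..*
...***..
Population = 24

Under FIXED-DEAD boundary, generation 1:
.***....
....*...
*.*.*..*
....*..*
*...*.*.
*.*.**..
*****...
*.*.....
Population = 24

Comparison: toroidal=24, fixed-dead=24 -> same

Answer: same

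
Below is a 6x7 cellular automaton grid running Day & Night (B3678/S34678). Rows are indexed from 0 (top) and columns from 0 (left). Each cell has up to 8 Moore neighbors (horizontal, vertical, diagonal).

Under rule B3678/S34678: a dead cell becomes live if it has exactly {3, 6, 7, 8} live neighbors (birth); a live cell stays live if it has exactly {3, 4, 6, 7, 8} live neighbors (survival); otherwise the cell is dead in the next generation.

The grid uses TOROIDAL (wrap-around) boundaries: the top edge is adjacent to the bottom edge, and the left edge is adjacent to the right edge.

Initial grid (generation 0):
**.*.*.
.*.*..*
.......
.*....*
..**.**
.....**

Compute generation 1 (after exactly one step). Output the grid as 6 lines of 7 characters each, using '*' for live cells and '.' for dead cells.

Simulating step by step:
Generation 0 (given above): 15 live cells
Generation 1: 13 live cells
(generation 1 grid is the final answer)

Answer: *....*.
....*..
..*....
*.*..*.
....***
.*.*.*.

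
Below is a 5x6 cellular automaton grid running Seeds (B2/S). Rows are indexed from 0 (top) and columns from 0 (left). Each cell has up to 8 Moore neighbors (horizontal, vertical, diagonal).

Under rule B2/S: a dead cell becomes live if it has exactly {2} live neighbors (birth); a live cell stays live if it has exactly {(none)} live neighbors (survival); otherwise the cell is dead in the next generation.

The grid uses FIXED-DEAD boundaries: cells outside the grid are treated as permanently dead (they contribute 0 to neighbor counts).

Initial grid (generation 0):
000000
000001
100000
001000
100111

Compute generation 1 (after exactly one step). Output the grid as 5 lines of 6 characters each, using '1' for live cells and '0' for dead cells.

Answer: 000000
000000
010000
100001
011000

Derivation:
Simulating step by step:
Generation 0 (given above): 7 live cells
Generation 1: 5 live cells
(generation 1 grid is the final answer)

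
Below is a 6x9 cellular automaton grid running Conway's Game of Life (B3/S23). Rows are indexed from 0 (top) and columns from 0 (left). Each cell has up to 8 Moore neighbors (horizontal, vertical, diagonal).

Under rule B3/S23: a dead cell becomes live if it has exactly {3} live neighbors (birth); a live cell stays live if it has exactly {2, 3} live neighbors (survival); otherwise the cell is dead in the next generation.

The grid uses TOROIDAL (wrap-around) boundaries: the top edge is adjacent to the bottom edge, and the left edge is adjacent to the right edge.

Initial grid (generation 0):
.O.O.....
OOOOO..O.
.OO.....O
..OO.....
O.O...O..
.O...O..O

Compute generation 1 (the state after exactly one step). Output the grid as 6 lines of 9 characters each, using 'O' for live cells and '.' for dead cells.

Simulating step by step:
Generation 0 (given above): 19 live cells
Generation 1: 12 live cells
(generation 1 grid is the final answer)

Answer: ...O....O
....O...O
....O...O
O..O.....
O.OO.....
.O.......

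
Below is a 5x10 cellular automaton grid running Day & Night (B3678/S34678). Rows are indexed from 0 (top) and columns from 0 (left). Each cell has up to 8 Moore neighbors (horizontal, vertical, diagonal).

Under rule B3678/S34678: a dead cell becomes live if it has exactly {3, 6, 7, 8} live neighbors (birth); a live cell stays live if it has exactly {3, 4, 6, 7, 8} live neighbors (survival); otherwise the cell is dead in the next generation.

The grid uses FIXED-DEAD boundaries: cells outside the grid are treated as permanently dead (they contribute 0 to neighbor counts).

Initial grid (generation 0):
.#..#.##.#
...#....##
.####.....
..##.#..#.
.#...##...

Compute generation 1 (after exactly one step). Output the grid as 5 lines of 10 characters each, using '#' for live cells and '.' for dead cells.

Answer: ..........
.#.#.#.##.
....#...##
...#.##...
..#.#.....

Derivation:
Simulating step by step:
Generation 0 (given above): 19 live cells
Generation 1: 13 live cells
(generation 1 grid is the final answer)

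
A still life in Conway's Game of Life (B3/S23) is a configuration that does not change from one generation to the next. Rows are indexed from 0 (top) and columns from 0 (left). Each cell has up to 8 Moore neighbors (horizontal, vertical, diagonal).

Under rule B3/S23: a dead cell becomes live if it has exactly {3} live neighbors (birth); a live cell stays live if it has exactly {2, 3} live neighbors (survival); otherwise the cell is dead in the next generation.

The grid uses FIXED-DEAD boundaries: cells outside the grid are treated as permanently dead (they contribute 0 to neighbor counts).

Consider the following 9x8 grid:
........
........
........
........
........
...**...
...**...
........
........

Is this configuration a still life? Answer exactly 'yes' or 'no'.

Answer: yes

Derivation:
Compute generation 1 and compare to generation 0 (given above):
Generation 1:
........
........
........
........
........
...**...
...**...
........
........
The grids are IDENTICAL -> still life.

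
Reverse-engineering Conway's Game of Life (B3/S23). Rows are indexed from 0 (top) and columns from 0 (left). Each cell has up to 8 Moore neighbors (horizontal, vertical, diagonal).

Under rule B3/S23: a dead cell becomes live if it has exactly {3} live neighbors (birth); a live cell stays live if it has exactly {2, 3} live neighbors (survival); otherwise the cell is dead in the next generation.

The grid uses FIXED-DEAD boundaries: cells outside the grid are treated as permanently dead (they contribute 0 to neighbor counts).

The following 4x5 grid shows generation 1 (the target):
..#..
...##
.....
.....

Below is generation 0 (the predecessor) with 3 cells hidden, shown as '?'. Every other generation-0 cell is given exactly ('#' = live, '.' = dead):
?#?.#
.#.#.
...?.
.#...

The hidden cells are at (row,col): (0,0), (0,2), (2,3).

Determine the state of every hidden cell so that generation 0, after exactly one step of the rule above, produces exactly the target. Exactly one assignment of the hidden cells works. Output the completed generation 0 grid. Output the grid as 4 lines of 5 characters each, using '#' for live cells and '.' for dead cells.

Hidden generation-0 cells (in order): (0,0), (0,2), (2,3).
A hidden cell only influences target cells in its own 3x3 neighborhood. Try each of the 2^3 = 8 assignments, step the completed generation 0 forward once under B3/S23, and compare with the target:
  (0,0)=. (0,2)=. (2,3)=. -> step gives (1,2)='#' but target has '.' -> reject
  (0,0)=. (0,2)=. (2,3)=# -> step reproduces the target at every cell -> ACCEPT
  (0,0)=. (0,2)=# (2,3)=. -> step gives (0,1)='#' but target has '.' -> reject
  (0,0)=. (0,2)=# (2,3)=# -> step gives (0,1)='#' but target has '.' -> reject
  (0,0)=# (0,2)=. (2,3)=. -> step gives (0,0)='#' but target has '.' -> reject
  (0,0)=# (0,2)=. (2,3)=# -> step gives (0,0)='#' but target has '.' -> reject
  (0,0)=# (0,2)=# (2,3)=. -> step gives (0,0)='#' but target has '.' -> reject
  (0,0)=# (0,2)=# (2,3)=# -> step gives (0,0)='#' but target has '.' -> reject
Unique solution: (0,0)=dead, (0,2)=dead, (2,3)=live.
Check: live-neighbor counts of every cell in the completed generation 0:
21321
21423
22412
10211
Applying B3/S23 to generation 0 with these counts gives:
..#..
...##
.....
.....
which matches the target exactly.

Answer: .#..#
.#.#.
...#.
.#...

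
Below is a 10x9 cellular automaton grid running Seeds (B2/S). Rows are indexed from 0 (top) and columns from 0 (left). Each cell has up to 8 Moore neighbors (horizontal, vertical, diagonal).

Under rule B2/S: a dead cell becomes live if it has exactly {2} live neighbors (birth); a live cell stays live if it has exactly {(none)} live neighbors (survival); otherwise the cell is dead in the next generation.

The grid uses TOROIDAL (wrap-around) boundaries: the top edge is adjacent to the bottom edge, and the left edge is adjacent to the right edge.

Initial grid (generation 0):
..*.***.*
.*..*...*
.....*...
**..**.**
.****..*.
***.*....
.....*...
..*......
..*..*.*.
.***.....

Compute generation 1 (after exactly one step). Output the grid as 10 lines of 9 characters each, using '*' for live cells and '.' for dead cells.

Simulating step by step:
Generation 0 (given above): 32 live cells
Generation 1: 15 live cells
(generation 1 grid is the final answer)

Answer: .........
..*......
..**.....
.........
.........
......*.*
*...*....
.*.***...
....*.*..
*.......*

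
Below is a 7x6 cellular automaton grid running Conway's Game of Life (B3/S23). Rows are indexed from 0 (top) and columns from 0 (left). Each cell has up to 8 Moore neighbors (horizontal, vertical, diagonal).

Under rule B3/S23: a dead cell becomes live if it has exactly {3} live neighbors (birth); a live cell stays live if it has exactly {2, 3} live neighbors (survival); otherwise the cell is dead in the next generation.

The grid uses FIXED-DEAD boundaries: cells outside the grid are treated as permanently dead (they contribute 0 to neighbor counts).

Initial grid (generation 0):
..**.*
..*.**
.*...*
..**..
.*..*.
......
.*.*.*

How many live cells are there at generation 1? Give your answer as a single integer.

Simulating step by step:
Generation 0 (given above): 15 live cells
Generation 1: 16 live cells
..**.*
.**..*
.*...*
.****.
..**..
..*.*.
......
Population at generation 1: 16

Answer: 16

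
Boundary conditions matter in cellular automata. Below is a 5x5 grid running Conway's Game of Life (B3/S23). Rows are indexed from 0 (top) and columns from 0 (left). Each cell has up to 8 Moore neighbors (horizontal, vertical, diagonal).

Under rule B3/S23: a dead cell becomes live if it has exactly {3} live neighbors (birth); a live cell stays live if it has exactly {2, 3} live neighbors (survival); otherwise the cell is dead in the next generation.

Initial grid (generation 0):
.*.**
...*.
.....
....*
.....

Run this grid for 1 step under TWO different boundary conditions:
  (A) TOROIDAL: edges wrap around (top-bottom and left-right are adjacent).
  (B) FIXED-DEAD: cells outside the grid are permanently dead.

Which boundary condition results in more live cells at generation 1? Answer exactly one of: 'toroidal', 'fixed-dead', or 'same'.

Under TOROIDAL boundary, generation 1:
..***
..***
.....
.....
*..**
Population = 9

Under FIXED-DEAD boundary, generation 1:
..***
..***
.....
.....
.....
Population = 6

Comparison: toroidal=9, fixed-dead=6 -> toroidal

Answer: toroidal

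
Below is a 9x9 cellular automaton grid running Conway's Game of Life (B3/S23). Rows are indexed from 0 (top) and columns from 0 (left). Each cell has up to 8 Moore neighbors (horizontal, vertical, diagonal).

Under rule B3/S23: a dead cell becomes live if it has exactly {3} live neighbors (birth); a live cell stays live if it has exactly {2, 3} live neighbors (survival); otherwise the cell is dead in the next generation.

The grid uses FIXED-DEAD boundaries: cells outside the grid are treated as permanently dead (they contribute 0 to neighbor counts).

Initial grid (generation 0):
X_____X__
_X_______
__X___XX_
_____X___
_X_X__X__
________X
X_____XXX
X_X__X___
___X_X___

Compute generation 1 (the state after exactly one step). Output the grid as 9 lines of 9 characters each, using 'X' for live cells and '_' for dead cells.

Answer: _________
_X____XX_
______X__
__X__X_X_
_________
______X_X
_X____XXX
_X__XX_X_
____X____

Derivation:
Simulating step by step:
Generation 0 (given above): 20 live cells
Generation 1: 18 live cells
(generation 1 grid is the final answer)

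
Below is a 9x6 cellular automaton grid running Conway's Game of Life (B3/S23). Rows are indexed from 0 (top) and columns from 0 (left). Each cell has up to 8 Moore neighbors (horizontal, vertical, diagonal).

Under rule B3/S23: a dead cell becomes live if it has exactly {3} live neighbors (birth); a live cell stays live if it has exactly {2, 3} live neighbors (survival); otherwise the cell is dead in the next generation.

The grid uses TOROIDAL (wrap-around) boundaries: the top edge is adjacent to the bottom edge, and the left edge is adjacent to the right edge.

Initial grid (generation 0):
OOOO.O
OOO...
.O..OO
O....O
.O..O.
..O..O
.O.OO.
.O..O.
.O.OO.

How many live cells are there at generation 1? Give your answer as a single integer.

Answer: 18

Derivation:
Simulating step by step:
Generation 0 (given above): 25 live cells
Generation 1: 18 live cells
.....O
......
..O.O.
.O....
.O..O.
OOO..O
OO.OOO
OO...O
......
Population at generation 1: 18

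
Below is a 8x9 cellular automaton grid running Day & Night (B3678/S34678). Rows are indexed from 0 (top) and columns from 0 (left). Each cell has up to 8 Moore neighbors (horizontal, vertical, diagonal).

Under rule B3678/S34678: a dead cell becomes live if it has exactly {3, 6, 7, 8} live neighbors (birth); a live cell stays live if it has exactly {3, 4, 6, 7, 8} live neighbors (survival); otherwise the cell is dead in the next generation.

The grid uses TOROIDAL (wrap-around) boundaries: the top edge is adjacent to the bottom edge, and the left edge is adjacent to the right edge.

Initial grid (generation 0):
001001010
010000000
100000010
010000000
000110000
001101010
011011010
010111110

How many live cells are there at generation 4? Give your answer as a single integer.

Simulating step by step:
Generation 0 (given above): 24 live cells
Generation 1: 24 live cells
011101000
000000101
010000000
000000000
000110000
011011000
010110111
010100111
Generation 2: 26 live cells
001010001
110000000
000000000
000000000
001111000
101101110
011110101
011100101
Generation 3: 24 live cells
001000010
000000000
000000000
000110000
011111000
001110111
001110111
011100000
Generation 4: 28 live cells
011100000
000000000
000000000
000111000
000111110
101111101
101110101
010010101
Population at generation 4: 28

Answer: 28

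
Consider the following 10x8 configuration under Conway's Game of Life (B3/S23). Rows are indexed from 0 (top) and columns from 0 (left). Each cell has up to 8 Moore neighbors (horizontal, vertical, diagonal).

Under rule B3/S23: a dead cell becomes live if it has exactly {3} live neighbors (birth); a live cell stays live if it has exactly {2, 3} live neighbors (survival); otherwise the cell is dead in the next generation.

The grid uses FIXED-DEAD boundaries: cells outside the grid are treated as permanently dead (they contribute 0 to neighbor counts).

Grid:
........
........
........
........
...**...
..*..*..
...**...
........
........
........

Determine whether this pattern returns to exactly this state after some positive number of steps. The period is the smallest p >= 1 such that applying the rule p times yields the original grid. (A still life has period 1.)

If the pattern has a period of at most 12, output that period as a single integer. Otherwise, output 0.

Answer: 1

Derivation:
Simulating and comparing each generation to the original:
Gen 0 (original, given above): 6 live cells
Gen 1: 6 live cells, MATCHES original -> period = 1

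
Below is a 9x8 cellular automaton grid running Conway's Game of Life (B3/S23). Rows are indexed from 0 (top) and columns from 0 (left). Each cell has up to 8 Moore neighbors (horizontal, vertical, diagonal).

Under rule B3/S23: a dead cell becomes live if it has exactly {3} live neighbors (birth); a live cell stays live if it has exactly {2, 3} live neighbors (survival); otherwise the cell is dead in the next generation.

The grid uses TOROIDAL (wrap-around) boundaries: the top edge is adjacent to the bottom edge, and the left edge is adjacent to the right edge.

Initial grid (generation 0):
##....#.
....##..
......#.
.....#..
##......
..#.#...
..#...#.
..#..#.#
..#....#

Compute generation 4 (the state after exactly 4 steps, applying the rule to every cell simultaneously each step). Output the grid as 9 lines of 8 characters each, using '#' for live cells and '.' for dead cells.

Answer: ...##...
.....#..
........
........
........
...##...
..#.....
..#..#..
....##..

Derivation:
Simulating step by step:
Generation 0 (given above): 18 live cells
Generation 1: 23 live cells
##...###
.....###
....#.#.
........
.#......
..##....
.##..##.
.###...#
..#....#
Generation 2: 13 live cells
.#...#..
....#...
......##
........
..#.....
...#....
#...#.#.
...#...#
...#....
Generation 3: 12 live cells
....#...
.....##.
........
........
........
...#....
...##..#
...##..#
..#.#...
Generation 4: 10 live cells
(generation 4 grid is the final answer)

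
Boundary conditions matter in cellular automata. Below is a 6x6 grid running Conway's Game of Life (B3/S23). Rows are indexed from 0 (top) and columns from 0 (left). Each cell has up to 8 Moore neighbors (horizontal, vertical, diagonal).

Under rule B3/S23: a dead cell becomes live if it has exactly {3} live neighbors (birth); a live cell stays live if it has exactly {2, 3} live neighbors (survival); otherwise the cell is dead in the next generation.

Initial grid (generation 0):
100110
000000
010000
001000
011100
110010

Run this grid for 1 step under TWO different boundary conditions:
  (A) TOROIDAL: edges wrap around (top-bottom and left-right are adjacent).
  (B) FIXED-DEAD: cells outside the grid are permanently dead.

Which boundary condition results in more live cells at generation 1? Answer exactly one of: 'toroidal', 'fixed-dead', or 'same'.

Under TOROIDAL boundary, generation 1:
110110
000000
000000
000100
100100
100010
Population = 9

Under FIXED-DEAD boundary, generation 1:
000000
000000
000000
000100
100100
110100
Population = 6

Comparison: toroidal=9, fixed-dead=6 -> toroidal

Answer: toroidal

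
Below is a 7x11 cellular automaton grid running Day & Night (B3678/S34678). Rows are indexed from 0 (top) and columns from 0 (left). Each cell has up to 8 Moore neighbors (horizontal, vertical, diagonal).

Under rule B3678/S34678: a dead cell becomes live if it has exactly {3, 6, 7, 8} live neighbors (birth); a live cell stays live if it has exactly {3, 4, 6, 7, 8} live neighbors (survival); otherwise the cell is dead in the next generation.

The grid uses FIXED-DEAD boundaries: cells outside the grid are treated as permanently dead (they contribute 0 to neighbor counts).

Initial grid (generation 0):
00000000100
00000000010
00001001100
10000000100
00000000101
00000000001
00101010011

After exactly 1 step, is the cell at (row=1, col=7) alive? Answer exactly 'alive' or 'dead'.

Answer: alive

Derivation:
Simulating step by step:
Generation 0 (given above): 15 live cells
Generation 1: 5 live cells
00000000000
00000001000
00000000110
00000000100
00000000000
00000000001
00000000000

Cell (1,7) at generation 1: 1 -> alive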